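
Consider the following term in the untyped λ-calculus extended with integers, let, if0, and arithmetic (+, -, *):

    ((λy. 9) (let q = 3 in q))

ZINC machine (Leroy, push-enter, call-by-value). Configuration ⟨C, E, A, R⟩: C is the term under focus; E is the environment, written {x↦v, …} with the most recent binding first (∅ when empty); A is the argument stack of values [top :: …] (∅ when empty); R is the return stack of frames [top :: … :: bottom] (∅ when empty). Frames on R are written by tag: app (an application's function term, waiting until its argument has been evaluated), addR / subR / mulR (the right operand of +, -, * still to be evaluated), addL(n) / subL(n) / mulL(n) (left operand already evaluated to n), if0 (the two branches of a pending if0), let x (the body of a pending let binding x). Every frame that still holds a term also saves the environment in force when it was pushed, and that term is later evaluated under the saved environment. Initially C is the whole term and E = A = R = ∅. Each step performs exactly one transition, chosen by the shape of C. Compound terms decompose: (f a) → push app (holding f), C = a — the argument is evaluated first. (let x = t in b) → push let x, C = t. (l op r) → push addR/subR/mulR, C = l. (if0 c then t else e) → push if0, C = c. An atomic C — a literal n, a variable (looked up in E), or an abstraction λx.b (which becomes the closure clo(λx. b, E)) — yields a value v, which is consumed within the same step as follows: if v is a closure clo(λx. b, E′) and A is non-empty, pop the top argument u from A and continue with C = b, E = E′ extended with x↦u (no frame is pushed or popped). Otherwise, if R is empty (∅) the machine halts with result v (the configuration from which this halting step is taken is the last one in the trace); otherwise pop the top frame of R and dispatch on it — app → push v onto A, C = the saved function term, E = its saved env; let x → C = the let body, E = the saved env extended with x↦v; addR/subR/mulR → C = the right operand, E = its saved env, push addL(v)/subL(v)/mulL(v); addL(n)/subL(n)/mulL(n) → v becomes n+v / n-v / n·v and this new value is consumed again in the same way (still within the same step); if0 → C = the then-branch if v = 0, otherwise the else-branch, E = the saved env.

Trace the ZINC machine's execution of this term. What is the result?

[0] ⟨C=((λy. 9) (let q = 3 in q)); E=∅; A=∅; R=∅⟩
[1] ⟨C=(let q = 3 in q); E=∅; A=∅; R=[app]⟩
[2] ⟨C=3; E=∅; A=∅; R=[let q :: app]⟩
[3] ⟨C=q; E={q↦3}; A=∅; R=[app]⟩
[4] ⟨C=(λy. 9); E=∅; A=[3]; R=∅⟩
[5] ⟨C=9; E={y↦3}; A=∅; R=∅⟩
→ final value 9

Answer: 9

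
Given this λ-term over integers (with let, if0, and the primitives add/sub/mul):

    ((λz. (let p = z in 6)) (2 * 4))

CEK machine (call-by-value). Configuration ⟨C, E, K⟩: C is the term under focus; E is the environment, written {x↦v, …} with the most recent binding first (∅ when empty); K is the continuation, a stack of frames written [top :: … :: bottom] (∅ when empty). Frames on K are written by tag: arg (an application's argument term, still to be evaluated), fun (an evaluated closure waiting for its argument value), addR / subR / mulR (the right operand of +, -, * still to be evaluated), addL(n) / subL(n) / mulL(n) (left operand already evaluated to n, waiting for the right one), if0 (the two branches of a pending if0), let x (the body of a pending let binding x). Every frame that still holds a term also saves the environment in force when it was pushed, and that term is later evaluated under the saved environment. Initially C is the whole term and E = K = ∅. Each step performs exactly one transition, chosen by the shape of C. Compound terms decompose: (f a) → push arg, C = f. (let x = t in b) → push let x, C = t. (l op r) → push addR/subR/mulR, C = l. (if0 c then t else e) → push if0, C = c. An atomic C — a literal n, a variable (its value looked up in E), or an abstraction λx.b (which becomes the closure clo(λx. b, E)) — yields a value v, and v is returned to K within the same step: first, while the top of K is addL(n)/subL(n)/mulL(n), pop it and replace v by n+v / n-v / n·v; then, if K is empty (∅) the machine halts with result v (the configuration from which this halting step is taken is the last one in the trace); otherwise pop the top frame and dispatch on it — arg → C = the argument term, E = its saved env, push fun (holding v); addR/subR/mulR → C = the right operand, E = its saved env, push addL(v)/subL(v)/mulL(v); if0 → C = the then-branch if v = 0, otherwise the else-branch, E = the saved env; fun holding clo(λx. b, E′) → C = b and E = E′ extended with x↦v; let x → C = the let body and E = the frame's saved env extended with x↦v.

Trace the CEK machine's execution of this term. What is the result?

Answer: 6

Derivation:
0. <C=((λz. (let p = z in 6)) (2 * 4)), E=∅, K=∅>
1. <C=(λz. (let p = z in 6)), E=∅, K=[arg]>
2. <C=(2 * 4), E=∅, K=[fun]>
3. <C=2, E=∅, K=[mulR :: fun]>
4. <C=4, E=∅, K=[mulL(2) :: fun]>
5. <C=(let p = z in 6), E={z↦8}, K=∅>
6. <C=z, E={z↦8}, K=[let p]>
7. <C=6, E={p↦8, z↦8}, K=∅>
→ final value 6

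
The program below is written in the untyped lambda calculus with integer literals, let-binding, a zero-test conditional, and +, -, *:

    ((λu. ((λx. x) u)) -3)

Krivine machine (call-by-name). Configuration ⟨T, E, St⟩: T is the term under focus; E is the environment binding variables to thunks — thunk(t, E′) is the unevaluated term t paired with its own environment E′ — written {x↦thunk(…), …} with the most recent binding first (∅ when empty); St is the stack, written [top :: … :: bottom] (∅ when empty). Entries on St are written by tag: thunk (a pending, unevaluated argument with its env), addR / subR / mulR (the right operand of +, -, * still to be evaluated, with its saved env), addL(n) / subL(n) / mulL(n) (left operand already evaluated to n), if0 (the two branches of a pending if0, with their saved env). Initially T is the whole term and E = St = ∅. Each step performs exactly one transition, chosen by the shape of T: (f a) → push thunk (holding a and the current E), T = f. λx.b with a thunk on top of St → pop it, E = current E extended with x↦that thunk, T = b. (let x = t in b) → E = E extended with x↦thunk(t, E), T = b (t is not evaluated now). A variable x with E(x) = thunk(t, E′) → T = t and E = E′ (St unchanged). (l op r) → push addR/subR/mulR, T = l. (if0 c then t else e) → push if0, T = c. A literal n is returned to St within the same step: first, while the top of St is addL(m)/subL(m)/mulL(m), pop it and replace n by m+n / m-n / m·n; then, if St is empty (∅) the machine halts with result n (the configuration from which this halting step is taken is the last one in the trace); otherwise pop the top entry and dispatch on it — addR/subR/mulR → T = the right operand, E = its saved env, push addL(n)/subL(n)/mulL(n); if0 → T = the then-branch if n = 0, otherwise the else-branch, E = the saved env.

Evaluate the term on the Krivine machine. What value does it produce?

0. ⟨T=((λu. ((λx. x) u)) -3); E=∅; St=∅⟩
1. ⟨T=(λu. ((λx. x) u)); E=∅; St=[thunk]⟩
2. ⟨T=((λx. x) u); E={u↦thunk(-3, ∅)}; St=∅⟩
3. ⟨T=(λx. x); E={u↦thunk(-3, ∅)}; St=[thunk]⟩
4. ⟨T=x; E={x↦thunk(u, {u↦thunk(-3, ∅)}), u↦thunk(-3, ∅)}; St=∅⟩
5. ⟨T=u; E={u↦thunk(-3, ∅)}; St=∅⟩
6. ⟨T=-3; E=∅; St=∅⟩
→ final value -3

Answer: -3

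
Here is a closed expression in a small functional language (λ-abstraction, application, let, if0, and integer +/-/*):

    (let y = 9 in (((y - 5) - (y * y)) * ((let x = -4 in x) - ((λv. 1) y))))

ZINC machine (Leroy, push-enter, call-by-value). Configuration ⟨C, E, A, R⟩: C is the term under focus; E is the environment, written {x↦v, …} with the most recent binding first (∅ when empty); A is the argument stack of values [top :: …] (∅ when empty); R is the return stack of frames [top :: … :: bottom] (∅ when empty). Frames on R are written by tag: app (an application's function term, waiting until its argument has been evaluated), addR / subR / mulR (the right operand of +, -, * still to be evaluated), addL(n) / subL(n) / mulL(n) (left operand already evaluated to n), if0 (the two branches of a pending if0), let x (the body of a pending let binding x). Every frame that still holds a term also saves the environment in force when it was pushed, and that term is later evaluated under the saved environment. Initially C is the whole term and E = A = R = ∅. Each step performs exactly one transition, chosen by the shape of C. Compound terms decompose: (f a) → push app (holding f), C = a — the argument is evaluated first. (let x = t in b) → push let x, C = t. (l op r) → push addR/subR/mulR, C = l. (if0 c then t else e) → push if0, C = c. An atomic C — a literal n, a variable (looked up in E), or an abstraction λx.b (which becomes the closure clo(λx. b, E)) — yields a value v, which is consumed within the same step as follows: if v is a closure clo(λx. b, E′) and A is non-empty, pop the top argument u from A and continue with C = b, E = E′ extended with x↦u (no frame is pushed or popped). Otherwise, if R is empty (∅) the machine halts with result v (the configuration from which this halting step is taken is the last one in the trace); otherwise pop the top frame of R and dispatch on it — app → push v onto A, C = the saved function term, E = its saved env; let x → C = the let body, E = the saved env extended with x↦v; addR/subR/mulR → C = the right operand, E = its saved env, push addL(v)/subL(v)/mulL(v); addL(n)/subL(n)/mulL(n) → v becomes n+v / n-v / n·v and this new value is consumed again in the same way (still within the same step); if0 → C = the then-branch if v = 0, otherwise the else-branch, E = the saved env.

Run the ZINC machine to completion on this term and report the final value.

[0] ⟨C=(let y = 9 in (((y - 5) - (y * y)) * ((let x = -4 in x) - ((λv. 1) y)))); E=∅; A=∅; R=∅⟩
[1] ⟨C=9; E=∅; A=∅; R=[let y]⟩
[2] ⟨C=(((y - 5) - (y * y)) * ((let x = -4 in x) - ((λv. 1) y))); E={y↦9}; A=∅; R=∅⟩
[3] ⟨C=((y - 5) - (y * y)); E={y↦9}; A=∅; R=[mulR]⟩
[4] ⟨C=(y - 5); E={y↦9}; A=∅; R=[subR :: mulR]⟩
[5] ⟨C=y; E={y↦9}; A=∅; R=[subR :: subR :: mulR]⟩
[6] ⟨C=5; E={y↦9}; A=∅; R=[subL(9) :: subR :: mulR]⟩
[7] ⟨C=(y * y); E={y↦9}; A=∅; R=[subL(4) :: mulR]⟩
[8] ⟨C=y; E={y↦9}; A=∅; R=[mulR :: subL(4) :: mulR]⟩
[9] ⟨C=y; E={y↦9}; A=∅; R=[mulL(9) :: subL(4) :: mulR]⟩
[10] ⟨C=((let x = -4 in x) - ((λv. 1) y)); E={y↦9}; A=∅; R=[mulL(-77)]⟩
[11] ⟨C=(let x = -4 in x); E={y↦9}; A=∅; R=[subR :: mulL(-77)]⟩
[12] ⟨C=-4; E={y↦9}; A=∅; R=[let x :: subR :: mulL(-77)]⟩
[13] ⟨C=x; E={x↦-4, y↦9}; A=∅; R=[subR :: mulL(-77)]⟩
[14] ⟨C=((λv. 1) y); E={y↦9}; A=∅; R=[subL(-4) :: mulL(-77)]⟩
[15] ⟨C=y; E={y↦9}; A=∅; R=[app :: subL(-4) :: mulL(-77)]⟩
[16] ⟨C=(λv. 1); E={y↦9}; A=[9]; R=[subL(-4) :: mulL(-77)]⟩
[17] ⟨C=1; E={v↦9, y↦9}; A=∅; R=[subL(-4) :: mulL(-77)]⟩
→ final value 385

Answer: 385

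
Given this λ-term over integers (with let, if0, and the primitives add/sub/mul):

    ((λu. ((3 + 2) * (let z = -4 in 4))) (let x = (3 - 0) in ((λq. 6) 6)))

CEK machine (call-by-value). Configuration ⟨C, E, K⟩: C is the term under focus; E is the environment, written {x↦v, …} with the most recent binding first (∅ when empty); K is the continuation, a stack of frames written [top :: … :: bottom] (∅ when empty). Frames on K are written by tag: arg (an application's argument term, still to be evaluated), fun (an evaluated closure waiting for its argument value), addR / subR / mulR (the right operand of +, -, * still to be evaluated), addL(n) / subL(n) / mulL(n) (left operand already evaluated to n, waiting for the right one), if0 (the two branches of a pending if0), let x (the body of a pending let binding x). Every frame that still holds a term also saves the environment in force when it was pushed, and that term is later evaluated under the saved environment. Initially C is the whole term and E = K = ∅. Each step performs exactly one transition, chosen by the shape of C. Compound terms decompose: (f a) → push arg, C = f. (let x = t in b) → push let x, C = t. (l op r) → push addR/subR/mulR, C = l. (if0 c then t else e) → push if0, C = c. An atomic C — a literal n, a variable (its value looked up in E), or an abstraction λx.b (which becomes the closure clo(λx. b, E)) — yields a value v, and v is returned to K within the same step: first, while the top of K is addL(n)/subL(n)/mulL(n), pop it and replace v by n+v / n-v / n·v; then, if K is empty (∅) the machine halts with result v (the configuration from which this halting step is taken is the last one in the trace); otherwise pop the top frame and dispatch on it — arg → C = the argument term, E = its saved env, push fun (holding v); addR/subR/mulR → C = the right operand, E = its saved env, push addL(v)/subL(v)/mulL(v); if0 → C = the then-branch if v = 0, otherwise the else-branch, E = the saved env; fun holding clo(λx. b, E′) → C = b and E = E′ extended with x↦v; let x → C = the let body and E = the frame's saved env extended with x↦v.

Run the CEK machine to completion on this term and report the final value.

Answer: 20

Machine steps:
0. [C=((λu. ((3 + 2) * (let z = -4 in 4))) (let x = (3 - 0) in ((λq. 6) 6))) | E=∅ | K=∅]
1. [C=(λu. ((3 + 2) * (let z = -4 in 4))) | E=∅ | K=[arg]]
2. [C=(let x = (3 - 0) in ((λq. 6) 6)) | E=∅ | K=[fun]]
3. [C=(3 - 0) | E=∅ | K=[let x :: fun]]
4. [C=3 | E=∅ | K=[subR :: let x :: fun]]
5. [C=0 | E=∅ | K=[subL(3) :: let x :: fun]]
6. [C=((λq. 6) 6) | E={x↦3} | K=[fun]]
7. [C=(λq. 6) | E={x↦3} | K=[arg :: fun]]
8. [C=6 | E={x↦3} | K=[fun :: fun]]
9. [C=6 | E={q↦6, x↦3} | K=[fun]]
10. [C=((3 + 2) * (let z = -4 in 4)) | E={u↦6} | K=∅]
11. [C=(3 + 2) | E={u↦6} | K=[mulR]]
12. [C=3 | E={u↦6} | K=[addR :: mulR]]
13. [C=2 | E={u↦6} | K=[addL(3) :: mulR]]
14. [C=(let z = -4 in 4) | E={u↦6} | K=[mulL(5)]]
15. [C=-4 | E={u↦6} | K=[let z :: mulL(5)]]
16. [C=4 | E={z↦-4, u↦6} | K=[mulL(5)]]
→ final value 20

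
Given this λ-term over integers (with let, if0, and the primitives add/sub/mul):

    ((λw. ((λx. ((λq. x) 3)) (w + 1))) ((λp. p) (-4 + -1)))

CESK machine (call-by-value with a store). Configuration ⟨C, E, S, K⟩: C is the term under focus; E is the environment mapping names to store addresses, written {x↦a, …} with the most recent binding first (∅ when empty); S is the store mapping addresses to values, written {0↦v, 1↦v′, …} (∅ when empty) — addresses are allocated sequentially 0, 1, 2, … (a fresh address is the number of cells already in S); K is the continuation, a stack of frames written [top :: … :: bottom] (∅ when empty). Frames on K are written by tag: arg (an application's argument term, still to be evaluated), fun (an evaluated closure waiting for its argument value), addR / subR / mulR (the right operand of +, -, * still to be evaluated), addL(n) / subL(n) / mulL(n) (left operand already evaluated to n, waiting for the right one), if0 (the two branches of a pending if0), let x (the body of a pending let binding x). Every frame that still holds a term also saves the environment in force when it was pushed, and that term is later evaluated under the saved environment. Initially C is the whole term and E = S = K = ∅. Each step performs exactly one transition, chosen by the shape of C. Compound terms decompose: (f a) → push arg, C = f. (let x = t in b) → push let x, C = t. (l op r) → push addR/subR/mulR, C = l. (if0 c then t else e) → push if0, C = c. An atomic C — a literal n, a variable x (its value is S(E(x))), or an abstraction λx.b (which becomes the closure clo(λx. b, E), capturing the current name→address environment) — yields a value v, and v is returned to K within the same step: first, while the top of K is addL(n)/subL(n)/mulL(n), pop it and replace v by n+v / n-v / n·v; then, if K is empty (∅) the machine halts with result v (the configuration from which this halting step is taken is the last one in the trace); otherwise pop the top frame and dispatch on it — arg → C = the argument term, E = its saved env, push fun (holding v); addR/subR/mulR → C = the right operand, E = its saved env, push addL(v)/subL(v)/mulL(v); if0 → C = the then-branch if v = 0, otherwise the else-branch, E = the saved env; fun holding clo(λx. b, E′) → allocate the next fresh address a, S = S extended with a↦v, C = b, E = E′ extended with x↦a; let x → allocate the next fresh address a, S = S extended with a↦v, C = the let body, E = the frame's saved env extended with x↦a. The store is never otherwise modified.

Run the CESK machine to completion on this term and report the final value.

t=0: [C=((λw. ((λx. ((λq. x) 3)) (w + 1))) ((λp. p) (-4 + -1))) | E=∅ | S=∅ | K=∅]
t=1: [C=(λw. ((λx. ((λq. x) 3)) (w + 1))) | E=∅ | S=∅ | K=[arg]]
t=2: [C=((λp. p) (-4 + -1)) | E=∅ | S=∅ | K=[fun]]
t=3: [C=(λp. p) | E=∅ | S=∅ | K=[arg :: fun]]
t=4: [C=(-4 + -1) | E=∅ | S=∅ | K=[fun :: fun]]
t=5: [C=-4 | E=∅ | S=∅ | K=[addR :: fun :: fun]]
t=6: [C=-1 | E=∅ | S=∅ | K=[addL(-4) :: fun :: fun]]
t=7: [C=p | E={p↦0} | S={0↦-5} | K=[fun]]
t=8: [C=((λx. ((λq. x) 3)) (w + 1)) | E={w↦1} | S={0↦-5, 1↦-5} | K=∅]
t=9: [C=(λx. ((λq. x) 3)) | E={w↦1} | S={0↦-5, 1↦-5} | K=[arg]]
t=10: [C=(w + 1) | E={w↦1} | S={0↦-5, 1↦-5} | K=[fun]]
t=11: [C=w | E={w↦1} | S={0↦-5, 1↦-5} | K=[addR :: fun]]
t=12: [C=1 | E={w↦1} | S={0↦-5, 1↦-5} | K=[addL(-5) :: fun]]
t=13: [C=((λq. x) 3) | E={x↦2, w↦1} | S={0↦-5, 1↦-5, 2↦-4} | K=∅]
t=14: [C=(λq. x) | E={x↦2, w↦1} | S={0↦-5, 1↦-5, 2↦-4} | K=[arg]]
t=15: [C=3 | E={x↦2, w↦1} | S={0↦-5, 1↦-5, 2↦-4} | K=[fun]]
t=16: [C=x | E={q↦3, x↦2, w↦1} | S={0↦-5, 1↦-5, 2↦-4, 3↦3} | K=∅]
→ final value -4

Answer: -4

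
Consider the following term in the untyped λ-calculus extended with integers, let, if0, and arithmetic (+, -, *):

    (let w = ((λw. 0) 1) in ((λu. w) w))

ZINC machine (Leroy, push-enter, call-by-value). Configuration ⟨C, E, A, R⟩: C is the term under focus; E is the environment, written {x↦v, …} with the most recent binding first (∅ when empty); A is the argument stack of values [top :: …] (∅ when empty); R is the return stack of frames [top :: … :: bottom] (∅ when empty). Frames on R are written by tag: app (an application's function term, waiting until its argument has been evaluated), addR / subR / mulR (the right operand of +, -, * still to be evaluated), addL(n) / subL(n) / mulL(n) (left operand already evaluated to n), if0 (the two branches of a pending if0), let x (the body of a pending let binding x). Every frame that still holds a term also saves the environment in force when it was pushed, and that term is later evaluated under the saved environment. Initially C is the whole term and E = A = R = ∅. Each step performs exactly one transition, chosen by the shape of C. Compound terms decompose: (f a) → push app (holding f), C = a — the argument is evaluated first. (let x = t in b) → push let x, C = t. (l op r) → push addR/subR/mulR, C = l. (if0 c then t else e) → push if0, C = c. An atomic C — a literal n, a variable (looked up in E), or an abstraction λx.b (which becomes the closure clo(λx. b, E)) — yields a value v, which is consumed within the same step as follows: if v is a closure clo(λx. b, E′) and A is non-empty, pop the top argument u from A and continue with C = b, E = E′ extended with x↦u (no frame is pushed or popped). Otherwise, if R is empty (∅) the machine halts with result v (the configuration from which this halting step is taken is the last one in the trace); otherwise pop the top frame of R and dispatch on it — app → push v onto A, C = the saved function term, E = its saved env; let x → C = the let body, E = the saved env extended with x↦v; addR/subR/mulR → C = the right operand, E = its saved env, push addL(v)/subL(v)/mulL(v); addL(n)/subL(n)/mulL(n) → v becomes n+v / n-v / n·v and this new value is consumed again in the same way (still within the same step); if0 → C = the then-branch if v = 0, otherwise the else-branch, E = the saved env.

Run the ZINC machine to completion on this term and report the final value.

Answer: 0

Execution trace:
[0] ⟨C=(let w = ((λw. 0) 1) in ((λu. w) w)); E=∅; A=∅; R=∅⟩
[1] ⟨C=((λw. 0) 1); E=∅; A=∅; R=[let w]⟩
[2] ⟨C=1; E=∅; A=∅; R=[app :: let w]⟩
[3] ⟨C=(λw. 0); E=∅; A=[1]; R=[let w]⟩
[4] ⟨C=0; E={w↦1}; A=∅; R=[let w]⟩
[5] ⟨C=((λu. w) w); E={w↦0}; A=∅; R=∅⟩
[6] ⟨C=w; E={w↦0}; A=∅; R=[app]⟩
[7] ⟨C=(λu. w); E={w↦0}; A=[0]; R=∅⟩
[8] ⟨C=w; E={u↦0, w↦0}; A=∅; R=∅⟩
→ final value 0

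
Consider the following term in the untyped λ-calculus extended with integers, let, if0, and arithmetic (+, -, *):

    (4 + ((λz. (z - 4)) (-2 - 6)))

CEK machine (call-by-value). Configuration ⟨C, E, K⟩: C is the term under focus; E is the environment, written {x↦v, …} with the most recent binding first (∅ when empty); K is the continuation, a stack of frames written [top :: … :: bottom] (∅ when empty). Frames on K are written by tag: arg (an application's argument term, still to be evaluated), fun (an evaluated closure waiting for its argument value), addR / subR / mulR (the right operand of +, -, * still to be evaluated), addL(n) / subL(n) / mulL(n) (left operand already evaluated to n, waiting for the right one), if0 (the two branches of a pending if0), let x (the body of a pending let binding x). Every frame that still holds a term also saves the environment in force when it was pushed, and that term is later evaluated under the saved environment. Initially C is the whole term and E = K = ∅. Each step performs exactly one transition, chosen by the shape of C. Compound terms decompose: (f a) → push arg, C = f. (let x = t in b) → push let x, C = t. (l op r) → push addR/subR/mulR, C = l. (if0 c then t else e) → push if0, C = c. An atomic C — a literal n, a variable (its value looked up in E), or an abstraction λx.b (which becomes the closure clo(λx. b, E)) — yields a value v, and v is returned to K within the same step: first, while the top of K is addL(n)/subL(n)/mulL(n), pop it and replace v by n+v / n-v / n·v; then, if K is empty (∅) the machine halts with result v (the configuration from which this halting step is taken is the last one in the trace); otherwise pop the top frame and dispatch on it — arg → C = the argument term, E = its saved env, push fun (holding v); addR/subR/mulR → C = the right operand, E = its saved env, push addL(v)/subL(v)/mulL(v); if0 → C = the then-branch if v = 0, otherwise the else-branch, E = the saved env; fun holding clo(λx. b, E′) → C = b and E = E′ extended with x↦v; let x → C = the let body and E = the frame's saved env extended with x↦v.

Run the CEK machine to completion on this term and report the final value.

[0] ⟨C=(4 + ((λz. (z - 4)) (-2 - 6))); E=∅; K=∅⟩
[1] ⟨C=4; E=∅; K=[addR]⟩
[2] ⟨C=((λz. (z - 4)) (-2 - 6)); E=∅; K=[addL(4)]⟩
[3] ⟨C=(λz. (z - 4)); E=∅; K=[arg :: addL(4)]⟩
[4] ⟨C=(-2 - 6); E=∅; K=[fun :: addL(4)]⟩
[5] ⟨C=-2; E=∅; K=[subR :: fun :: addL(4)]⟩
[6] ⟨C=6; E=∅; K=[subL(-2) :: fun :: addL(4)]⟩
[7] ⟨C=(z - 4); E={z↦-8}; K=[addL(4)]⟩
[8] ⟨C=z; E={z↦-8}; K=[subR :: addL(4)]⟩
[9] ⟨C=4; E={z↦-8}; K=[subL(-8) :: addL(4)]⟩
→ final value -8

Answer: -8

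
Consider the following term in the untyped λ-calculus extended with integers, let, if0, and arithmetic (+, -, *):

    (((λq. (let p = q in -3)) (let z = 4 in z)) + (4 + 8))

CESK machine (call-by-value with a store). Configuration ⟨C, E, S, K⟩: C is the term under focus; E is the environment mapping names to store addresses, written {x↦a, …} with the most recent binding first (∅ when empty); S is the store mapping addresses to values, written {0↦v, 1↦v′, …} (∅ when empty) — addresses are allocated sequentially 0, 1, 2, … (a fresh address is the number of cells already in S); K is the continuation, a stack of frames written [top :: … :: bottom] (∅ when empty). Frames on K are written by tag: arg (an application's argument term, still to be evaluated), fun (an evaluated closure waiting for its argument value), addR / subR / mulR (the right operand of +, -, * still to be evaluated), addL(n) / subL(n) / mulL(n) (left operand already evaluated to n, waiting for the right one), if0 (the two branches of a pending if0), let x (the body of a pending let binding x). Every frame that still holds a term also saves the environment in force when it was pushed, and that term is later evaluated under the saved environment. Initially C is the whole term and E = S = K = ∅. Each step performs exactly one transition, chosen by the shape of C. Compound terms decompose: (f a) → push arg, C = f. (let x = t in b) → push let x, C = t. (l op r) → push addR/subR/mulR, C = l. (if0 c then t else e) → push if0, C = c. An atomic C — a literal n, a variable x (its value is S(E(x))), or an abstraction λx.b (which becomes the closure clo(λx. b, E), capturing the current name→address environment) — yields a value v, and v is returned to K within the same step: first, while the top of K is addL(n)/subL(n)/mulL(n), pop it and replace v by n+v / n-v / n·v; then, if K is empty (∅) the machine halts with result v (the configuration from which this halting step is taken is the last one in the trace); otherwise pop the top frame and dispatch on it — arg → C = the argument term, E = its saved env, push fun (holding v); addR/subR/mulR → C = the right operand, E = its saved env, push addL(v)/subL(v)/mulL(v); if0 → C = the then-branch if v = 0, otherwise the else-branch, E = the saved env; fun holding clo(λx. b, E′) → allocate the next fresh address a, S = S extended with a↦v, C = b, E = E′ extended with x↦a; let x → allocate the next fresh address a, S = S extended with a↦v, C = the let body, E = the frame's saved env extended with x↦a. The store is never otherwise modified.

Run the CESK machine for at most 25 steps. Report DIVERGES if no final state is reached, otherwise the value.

[0] ⟨C=(((λq. (let p = q in -3)) (let z = 4 in z)) + (4 + 8)); E=∅; S=∅; K=∅⟩
[1] ⟨C=((λq. (let p = q in -3)) (let z = 4 in z)); E=∅; S=∅; K=[addR]⟩
[2] ⟨C=(λq. (let p = q in -3)); E=∅; S=∅; K=[arg :: addR]⟩
[3] ⟨C=(let z = 4 in z); E=∅; S=∅; K=[fun :: addR]⟩
[4] ⟨C=4; E=∅; S=∅; K=[let z :: fun :: addR]⟩
[5] ⟨C=z; E={z↦0}; S={0↦4}; K=[fun :: addR]⟩
[6] ⟨C=(let p = q in -3); E={q↦1}; S={0↦4, 1↦4}; K=[addR]⟩
[7] ⟨C=q; E={q↦1}; S={0↦4, 1↦4}; K=[let p :: addR]⟩
[8] ⟨C=-3; E={p↦2, q↦1}; S={0↦4, 1↦4, 2↦4}; K=[addR]⟩
[9] ⟨C=(4 + 8); E=∅; S={0↦4, 1↦4, 2↦4}; K=[addL(-3)]⟩
[10] ⟨C=4; E=∅; S={0↦4, 1↦4, 2↦4}; K=[addR :: addL(-3)]⟩
[11] ⟨C=8; E=∅; S={0↦4, 1↦4, 2↦4}; K=[addL(4) :: addL(-3)]⟩
→ final value 9

Answer: 9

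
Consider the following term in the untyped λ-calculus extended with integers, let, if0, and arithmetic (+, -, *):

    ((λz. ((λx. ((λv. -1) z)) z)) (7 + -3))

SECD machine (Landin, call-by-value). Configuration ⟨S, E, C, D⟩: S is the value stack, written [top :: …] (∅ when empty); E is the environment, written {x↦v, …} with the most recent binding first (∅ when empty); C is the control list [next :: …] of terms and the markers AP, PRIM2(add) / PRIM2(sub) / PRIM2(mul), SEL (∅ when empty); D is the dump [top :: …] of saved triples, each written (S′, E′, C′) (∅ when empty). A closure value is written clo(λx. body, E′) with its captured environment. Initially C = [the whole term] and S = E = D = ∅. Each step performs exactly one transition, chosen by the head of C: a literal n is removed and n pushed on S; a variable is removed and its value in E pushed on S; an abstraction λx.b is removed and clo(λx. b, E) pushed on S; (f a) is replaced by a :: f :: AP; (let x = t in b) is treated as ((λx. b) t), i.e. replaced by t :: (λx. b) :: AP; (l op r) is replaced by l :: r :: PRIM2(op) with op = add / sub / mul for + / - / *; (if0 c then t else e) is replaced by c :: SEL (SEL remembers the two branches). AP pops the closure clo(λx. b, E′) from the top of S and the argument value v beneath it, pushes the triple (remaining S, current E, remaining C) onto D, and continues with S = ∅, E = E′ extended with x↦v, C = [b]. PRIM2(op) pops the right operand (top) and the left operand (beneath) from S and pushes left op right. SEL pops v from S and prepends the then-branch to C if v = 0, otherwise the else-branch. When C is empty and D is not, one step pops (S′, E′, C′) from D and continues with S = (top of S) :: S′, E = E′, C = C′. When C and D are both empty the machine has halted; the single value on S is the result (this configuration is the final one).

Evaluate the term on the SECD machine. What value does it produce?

Answer: -1

Machine steps:
0. ⟨S=∅; E=∅; C=[((λz. ((λx. ((λv. -1) z)) z)) (7 + -3))]; D=∅⟩
1. ⟨S=∅; E=∅; C=[(7 + -3) :: (λz. ((λx. ((λv. -1) z)) z)) :: AP]; D=∅⟩
2. ⟨S=∅; E=∅; C=[7 :: -3 :: PRIM2(add) :: (λz. ((λx. ((λv. -1) z)) z)) :: AP]; D=∅⟩
3. ⟨S=[7]; E=∅; C=[-3 :: PRIM2(add) :: (λz. ((λx. ((λv. -1) z)) z)) :: AP]; D=∅⟩
4. ⟨S=[-3 :: 7]; E=∅; C=[PRIM2(add) :: (λz. ((λx. ((λv. -1) z)) z)) :: AP]; D=∅⟩
5. ⟨S=[4]; E=∅; C=[(λz. ((λx. ((λv. -1) z)) z)) :: AP]; D=∅⟩
6. ⟨S=[clo(λz. ((λx. ((λv. -1) z)) z), ∅) :: 4]; E=∅; C=[AP]; D=∅⟩
7. ⟨S=∅; E={z↦4}; C=[((λx. ((λv. -1) z)) z)]; D=[(∅, ∅, ∅)]⟩
8. ⟨S=∅; E={z↦4}; C=[z :: (λx. ((λv. -1) z)) :: AP]; D=[(∅, ∅, ∅)]⟩
9. ⟨S=[4]; E={z↦4}; C=[(λx. ((λv. -1) z)) :: AP]; D=[(∅, ∅, ∅)]⟩
10. ⟨S=[clo(λx. ((λv. -1) z), {z↦4}) :: 4]; E={z↦4}; C=[AP]; D=[(∅, ∅, ∅)]⟩
11. ⟨S=∅; E={x↦4, z↦4}; C=[((λv. -1) z)]; D=[(∅, {z↦4}, ∅) :: (∅, ∅, ∅)]⟩
12. ⟨S=∅; E={x↦4, z↦4}; C=[z :: (λv. -1) :: AP]; D=[(∅, {z↦4}, ∅) :: (∅, ∅, ∅)]⟩
13. ⟨S=[4]; E={x↦4, z↦4}; C=[(λv. -1) :: AP]; D=[(∅, {z↦4}, ∅) :: (∅, ∅, ∅)]⟩
14. ⟨S=[clo(λv. -1, {x↦4, z↦4}) :: 4]; E={x↦4, z↦4}; C=[AP]; D=[(∅, {z↦4}, ∅) :: (∅, ∅, ∅)]⟩
15. ⟨S=∅; E={v↦4, x↦4, z↦4}; C=[-1]; D=[(∅, {x↦4, z↦4}, ∅) :: (∅, {z↦4}, ∅) :: (∅, ∅, ∅)]⟩
16. ⟨S=[-1]; E={v↦4, x↦4, z↦4}; C=∅; D=[(∅, {x↦4, z↦4}, ∅) :: (∅, {z↦4}, ∅) :: (∅, ∅, ∅)]⟩
17. ⟨S=[-1]; E={x↦4, z↦4}; C=∅; D=[(∅, {z↦4}, ∅) :: (∅, ∅, ∅)]⟩
18. ⟨S=[-1]; E={z↦4}; C=∅; D=[(∅, ∅, ∅)]⟩
19. ⟨S=[-1]; E=∅; C=∅; D=∅⟩
→ final value -1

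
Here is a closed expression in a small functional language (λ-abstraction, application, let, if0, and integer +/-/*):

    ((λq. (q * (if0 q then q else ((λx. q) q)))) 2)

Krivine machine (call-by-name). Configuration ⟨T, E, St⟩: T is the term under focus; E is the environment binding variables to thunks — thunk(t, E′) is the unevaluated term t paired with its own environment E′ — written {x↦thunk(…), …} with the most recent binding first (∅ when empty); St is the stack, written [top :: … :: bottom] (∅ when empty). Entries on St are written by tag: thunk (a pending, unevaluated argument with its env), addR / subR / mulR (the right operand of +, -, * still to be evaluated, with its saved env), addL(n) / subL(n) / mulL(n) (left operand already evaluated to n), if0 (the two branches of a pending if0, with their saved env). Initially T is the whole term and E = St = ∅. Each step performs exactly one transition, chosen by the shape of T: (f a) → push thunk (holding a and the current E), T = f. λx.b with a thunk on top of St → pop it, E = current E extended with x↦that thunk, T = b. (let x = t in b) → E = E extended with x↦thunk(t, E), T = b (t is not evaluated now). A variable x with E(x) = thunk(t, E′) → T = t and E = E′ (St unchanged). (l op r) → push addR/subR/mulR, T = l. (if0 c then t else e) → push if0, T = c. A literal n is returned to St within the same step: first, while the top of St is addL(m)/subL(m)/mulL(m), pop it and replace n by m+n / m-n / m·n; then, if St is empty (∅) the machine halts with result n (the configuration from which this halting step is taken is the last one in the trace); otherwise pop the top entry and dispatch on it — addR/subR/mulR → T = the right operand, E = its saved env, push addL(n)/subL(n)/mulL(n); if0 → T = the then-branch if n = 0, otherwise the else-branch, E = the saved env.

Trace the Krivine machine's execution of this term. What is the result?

Answer: 4

Derivation:
t=0: <T=((λq. (q * (if0 q then q else ((λx. q) q)))) 2), E=∅, St=∅>
t=1: <T=(λq. (q * (if0 q then q else ((λx. q) q)))), E=∅, St=[thunk]>
t=2: <T=(q * (if0 q then q else ((λx. q) q))), E={q↦thunk(2, ∅)}, St=∅>
t=3: <T=q, E={q↦thunk(2, ∅)}, St=[mulR]>
t=4: <T=2, E=∅, St=[mulR]>
t=5: <T=(if0 q then q else ((λx. q) q)), E={q↦thunk(2, ∅)}, St=[mulL(2)]>
t=6: <T=q, E={q↦thunk(2, ∅)}, St=[if0 :: mulL(2)]>
t=7: <T=2, E=∅, St=[if0 :: mulL(2)]>
t=8: <T=((λx. q) q), E={q↦thunk(2, ∅)}, St=[mulL(2)]>
t=9: <T=(λx. q), E={q↦thunk(2, ∅)}, St=[thunk :: mulL(2)]>
t=10: <T=q, E={x↦thunk(q, {q↦thunk(2, ∅)}), q↦thunk(2, ∅)}, St=[mulL(2)]>
t=11: <T=2, E=∅, St=[mulL(2)]>
→ final value 4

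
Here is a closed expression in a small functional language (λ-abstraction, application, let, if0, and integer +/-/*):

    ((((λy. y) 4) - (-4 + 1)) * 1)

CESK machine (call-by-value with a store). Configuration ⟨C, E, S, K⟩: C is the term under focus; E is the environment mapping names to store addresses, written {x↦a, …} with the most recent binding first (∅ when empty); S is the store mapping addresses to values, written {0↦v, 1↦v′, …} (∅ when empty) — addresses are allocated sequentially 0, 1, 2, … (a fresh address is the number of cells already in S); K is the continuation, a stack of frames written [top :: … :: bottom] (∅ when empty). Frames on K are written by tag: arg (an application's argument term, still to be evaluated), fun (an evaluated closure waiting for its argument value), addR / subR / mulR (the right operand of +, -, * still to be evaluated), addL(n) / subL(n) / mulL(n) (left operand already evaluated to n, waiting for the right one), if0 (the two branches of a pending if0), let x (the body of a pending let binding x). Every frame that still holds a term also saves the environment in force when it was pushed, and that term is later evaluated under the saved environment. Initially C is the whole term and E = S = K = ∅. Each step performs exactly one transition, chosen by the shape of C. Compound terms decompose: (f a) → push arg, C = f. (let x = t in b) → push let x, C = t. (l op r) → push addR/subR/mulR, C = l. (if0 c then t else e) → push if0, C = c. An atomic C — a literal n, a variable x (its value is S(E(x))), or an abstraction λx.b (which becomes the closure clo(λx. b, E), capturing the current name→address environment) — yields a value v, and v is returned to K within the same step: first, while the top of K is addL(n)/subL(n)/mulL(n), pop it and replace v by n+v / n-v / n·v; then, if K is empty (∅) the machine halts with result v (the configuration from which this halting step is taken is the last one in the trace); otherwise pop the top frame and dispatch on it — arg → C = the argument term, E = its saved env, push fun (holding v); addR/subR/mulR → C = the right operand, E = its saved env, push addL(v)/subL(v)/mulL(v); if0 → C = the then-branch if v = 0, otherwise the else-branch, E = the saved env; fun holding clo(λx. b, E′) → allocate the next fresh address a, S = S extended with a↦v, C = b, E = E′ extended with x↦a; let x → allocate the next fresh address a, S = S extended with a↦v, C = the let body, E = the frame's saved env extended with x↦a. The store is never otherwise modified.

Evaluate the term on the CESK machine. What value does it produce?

0. <C=((((λy. y) 4) - (-4 + 1)) * 1), E=∅, S=∅, K=∅>
1. <C=(((λy. y) 4) - (-4 + 1)), E=∅, S=∅, K=[mulR]>
2. <C=((λy. y) 4), E=∅, S=∅, K=[subR :: mulR]>
3. <C=(λy. y), E=∅, S=∅, K=[arg :: subR :: mulR]>
4. <C=4, E=∅, S=∅, K=[fun :: subR :: mulR]>
5. <C=y, E={y↦0}, S={0↦4}, K=[subR :: mulR]>
6. <C=(-4 + 1), E=∅, S={0↦4}, K=[subL(4) :: mulR]>
7. <C=-4, E=∅, S={0↦4}, K=[addR :: subL(4) :: mulR]>
8. <C=1, E=∅, S={0↦4}, K=[addL(-4) :: subL(4) :: mulR]>
9. <C=1, E=∅, S={0↦4}, K=[mulL(7)]>
→ final value 7

Answer: 7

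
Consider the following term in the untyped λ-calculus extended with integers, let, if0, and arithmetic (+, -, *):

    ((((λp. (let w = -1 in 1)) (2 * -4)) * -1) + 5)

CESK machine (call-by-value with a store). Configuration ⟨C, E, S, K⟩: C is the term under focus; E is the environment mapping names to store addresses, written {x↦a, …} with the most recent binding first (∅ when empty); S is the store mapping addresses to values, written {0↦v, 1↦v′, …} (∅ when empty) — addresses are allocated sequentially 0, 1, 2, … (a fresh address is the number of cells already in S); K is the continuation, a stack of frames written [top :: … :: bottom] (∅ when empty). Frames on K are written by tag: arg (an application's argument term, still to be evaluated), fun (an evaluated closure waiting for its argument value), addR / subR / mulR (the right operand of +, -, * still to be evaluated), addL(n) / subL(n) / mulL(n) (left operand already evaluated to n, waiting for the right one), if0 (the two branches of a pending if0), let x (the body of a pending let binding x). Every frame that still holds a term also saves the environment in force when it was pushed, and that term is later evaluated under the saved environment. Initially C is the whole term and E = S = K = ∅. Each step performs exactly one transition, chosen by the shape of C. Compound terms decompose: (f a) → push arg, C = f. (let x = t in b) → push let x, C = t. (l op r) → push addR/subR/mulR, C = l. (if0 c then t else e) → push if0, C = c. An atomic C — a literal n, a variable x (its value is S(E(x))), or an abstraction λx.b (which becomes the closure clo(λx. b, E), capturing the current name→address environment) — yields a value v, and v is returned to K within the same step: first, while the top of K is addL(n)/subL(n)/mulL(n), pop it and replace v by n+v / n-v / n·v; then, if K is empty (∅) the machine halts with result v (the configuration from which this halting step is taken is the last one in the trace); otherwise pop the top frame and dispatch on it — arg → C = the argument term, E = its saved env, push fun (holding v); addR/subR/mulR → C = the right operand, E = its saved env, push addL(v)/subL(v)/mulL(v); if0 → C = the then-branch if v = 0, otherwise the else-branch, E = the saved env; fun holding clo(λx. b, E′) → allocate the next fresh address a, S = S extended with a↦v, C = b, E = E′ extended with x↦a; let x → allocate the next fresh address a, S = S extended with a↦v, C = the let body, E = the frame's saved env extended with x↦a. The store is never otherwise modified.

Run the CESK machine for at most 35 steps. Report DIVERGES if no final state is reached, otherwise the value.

Answer: 4

Machine steps:
step 0: [C=((((λp. (let w = -1 in 1)) (2 * -4)) * -1) + 5) | E=∅ | S=∅ | K=∅]
step 1: [C=(((λp. (let w = -1 in 1)) (2 * -4)) * -1) | E=∅ | S=∅ | K=[addR]]
step 2: [C=((λp. (let w = -1 in 1)) (2 * -4)) | E=∅ | S=∅ | K=[mulR :: addR]]
step 3: [C=(λp. (let w = -1 in 1)) | E=∅ | S=∅ | K=[arg :: mulR :: addR]]
step 4: [C=(2 * -4) | E=∅ | S=∅ | K=[fun :: mulR :: addR]]
step 5: [C=2 | E=∅ | S=∅ | K=[mulR :: fun :: mulR :: addR]]
step 6: [C=-4 | E=∅ | S=∅ | K=[mulL(2) :: fun :: mulR :: addR]]
step 7: [C=(let w = -1 in 1) | E={p↦0} | S={0↦-8} | K=[mulR :: addR]]
step 8: [C=-1 | E={p↦0} | S={0↦-8} | K=[let w :: mulR :: addR]]
step 9: [C=1 | E={w↦1, p↦0} | S={0↦-8, 1↦-1} | K=[mulR :: addR]]
step 10: [C=-1 | E=∅ | S={0↦-8, 1↦-1} | K=[mulL(1) :: addR]]
step 11: [C=5 | E=∅ | S={0↦-8, 1↦-1} | K=[addL(-1)]]
→ final value 4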